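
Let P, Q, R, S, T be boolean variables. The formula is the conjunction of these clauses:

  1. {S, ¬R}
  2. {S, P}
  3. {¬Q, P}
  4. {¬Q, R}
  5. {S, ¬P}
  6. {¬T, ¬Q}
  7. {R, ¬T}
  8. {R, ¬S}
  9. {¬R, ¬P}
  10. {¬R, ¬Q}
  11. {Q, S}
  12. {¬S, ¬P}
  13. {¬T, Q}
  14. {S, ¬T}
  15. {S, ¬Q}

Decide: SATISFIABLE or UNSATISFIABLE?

SATISFIABLE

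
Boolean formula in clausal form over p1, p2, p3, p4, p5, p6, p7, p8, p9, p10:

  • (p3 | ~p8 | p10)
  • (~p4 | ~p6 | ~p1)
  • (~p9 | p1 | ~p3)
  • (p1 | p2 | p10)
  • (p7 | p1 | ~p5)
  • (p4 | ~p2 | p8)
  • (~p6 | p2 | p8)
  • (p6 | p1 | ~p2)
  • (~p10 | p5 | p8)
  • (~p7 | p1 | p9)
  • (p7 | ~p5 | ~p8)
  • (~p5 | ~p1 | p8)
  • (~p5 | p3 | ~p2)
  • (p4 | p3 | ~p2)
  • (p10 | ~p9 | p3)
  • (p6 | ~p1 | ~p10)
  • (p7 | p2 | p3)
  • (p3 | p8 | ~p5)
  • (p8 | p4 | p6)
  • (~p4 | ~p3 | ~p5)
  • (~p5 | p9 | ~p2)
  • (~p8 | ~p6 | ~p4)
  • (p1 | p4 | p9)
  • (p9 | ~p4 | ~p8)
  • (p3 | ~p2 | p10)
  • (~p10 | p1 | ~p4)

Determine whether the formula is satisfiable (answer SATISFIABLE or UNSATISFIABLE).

SATISFIABLE

Set p1 = True and propagate.
Branch on p2: take p2 = False.
The remaining clauses are satisfied by p3 = True, p4 = True, p5 = False, p6 = False, p7 = False, p8 = False, p9 = True, p10 = False.
So p1=1, p2=0, p3=1, p4=1, p5=0, p6=0, p7=0, p8=0, p9=1, p10=0 is a satisfying assignment.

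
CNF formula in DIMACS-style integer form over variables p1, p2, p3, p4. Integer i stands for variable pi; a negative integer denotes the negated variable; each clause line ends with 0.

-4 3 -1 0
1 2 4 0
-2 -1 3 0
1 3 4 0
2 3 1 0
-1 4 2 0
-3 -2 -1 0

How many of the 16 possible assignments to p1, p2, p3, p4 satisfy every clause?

5

Satisfying assignments:
  p1=F p2=F p3=T p4=T
  p1=F p2=T p3=F p4=T
  p1=F p2=T p3=T p4=F
  p1=F p2=T p3=T p4=T
  p1=T p2=F p3=T p4=T
That's 5 in total.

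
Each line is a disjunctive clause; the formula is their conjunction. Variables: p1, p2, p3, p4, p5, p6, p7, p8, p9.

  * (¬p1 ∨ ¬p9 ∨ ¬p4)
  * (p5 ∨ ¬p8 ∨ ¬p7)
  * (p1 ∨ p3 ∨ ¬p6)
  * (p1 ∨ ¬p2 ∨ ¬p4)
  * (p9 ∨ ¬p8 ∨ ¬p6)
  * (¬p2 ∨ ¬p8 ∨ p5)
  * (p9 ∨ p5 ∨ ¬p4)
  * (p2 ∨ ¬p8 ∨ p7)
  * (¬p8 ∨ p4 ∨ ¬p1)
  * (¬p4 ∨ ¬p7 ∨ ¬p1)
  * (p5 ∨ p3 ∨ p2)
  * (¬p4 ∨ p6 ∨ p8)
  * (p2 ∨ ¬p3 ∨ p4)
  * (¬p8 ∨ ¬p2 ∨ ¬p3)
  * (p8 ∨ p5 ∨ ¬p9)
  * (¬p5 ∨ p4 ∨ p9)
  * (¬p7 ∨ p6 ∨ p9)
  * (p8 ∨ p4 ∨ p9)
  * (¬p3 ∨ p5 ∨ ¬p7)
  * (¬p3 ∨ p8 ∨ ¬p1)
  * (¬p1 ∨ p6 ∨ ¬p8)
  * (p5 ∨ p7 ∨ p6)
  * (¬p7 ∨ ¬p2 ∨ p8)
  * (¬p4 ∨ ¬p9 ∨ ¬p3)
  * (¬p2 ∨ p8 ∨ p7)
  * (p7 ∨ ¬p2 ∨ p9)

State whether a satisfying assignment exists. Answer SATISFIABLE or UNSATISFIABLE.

Try p1 = False.
Branch on p2: take p2 = False.
Set p3 = False and propagate.
  then p6 is forced to False.
  then p5 is forced to True.
For the remaining variables, p4 = True, p7 = True, p8 = True, p9 = True works.
So p1=False, p2=False, p3=False, p4=True, p5=True, p6=False, p7=True, p8=True, p9=True is a satisfying assignment.

SATISFIABLE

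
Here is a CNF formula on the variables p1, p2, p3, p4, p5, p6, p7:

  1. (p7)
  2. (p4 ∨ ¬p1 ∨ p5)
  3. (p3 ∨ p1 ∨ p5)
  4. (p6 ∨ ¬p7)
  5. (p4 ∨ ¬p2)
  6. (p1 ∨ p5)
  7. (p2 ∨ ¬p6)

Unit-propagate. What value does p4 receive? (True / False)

True

(p7) is a unit clause: p7 = True.
(p6 ∨ ¬p7): since p7 = True, the clause reduces to (p6). p6 = True.
From (p2 ∨ ¬p6) and p6 = True: p2 = True.
(p4 ∨ ¬p2): since p2 = True, the clause reduces to (p4). p4 = True.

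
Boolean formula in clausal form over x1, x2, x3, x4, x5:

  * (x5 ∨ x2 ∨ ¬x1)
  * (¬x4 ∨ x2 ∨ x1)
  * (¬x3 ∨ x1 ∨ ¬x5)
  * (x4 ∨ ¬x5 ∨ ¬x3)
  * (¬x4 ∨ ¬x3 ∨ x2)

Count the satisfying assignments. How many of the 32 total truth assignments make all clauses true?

Case analysis on x1 and x2:
  x1=T, x2=T: 7 of the 8 assignments to (x3,x4,x5) work.
  x1=T, x2=F: remaining (x3,x4,x5) ∈ {(F,F,T); (F,T,T)} — 2.
  x1=F, x2=T: x4 free; 3 ways for (x3,x5) × 2^1 = 6.
  x1=F, x2=F: remaining (x3,x4,x5) ∈ {(F,F,F); (F,F,T); (T,F,F)} — 3.
Total: 7 + 2 + 6 + 3 = 18.

18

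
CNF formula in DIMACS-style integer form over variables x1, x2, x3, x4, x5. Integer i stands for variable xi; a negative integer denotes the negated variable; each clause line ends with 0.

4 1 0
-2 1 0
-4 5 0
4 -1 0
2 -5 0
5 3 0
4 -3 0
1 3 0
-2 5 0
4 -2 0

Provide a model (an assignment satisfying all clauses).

x1=T, x2=T, x3=T, x4=T, x5=T

Check each clause:
  1. (x1 \/ x4) — x1 is true.
  2. (x1 \/ ~x2) — x1 is true.
  3. (x5 \/ ~x4) — x5 is true.
  4. (x4 \/ ~x1) — x4 is true.
  5. (~x5 \/ x2) — x2 is true.
  6. (x5 \/ x3) — x3 is true.
  7. (x4 \/ ~x3) — x4 is true.
  8. (x1 \/ x3) — x1 is true.
  9. (x5 \/ ~x2) — x5 is true.
  10. (~x2 \/ x4) — x4 is true.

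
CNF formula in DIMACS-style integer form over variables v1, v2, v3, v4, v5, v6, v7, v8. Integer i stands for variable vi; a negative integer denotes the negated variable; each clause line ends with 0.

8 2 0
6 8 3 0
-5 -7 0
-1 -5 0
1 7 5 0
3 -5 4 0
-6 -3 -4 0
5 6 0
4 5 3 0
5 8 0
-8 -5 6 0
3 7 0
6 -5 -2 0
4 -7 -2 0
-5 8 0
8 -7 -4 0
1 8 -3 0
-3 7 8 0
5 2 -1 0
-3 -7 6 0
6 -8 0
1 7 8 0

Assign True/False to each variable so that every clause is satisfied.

v1=1, v2=1, v3=0, v4=1, v5=0, v6=1, v7=1, v8=1

Check each clause:
  1. (v8 \/ v2) — v8 is true.
  2. (v8 \/ v6 \/ v3) — v8 is true.
  3. (~v7 \/ ~v5) — ~v5 is true.
  4. (~v5 \/ ~v1) — ~v5 is true.
  5. (v1 \/ v5 \/ v7) — v1 is true.
  6. (~v5 \/ v4 \/ v3) — ~v5 is true.
  7. (~v6 \/ ~v4 \/ ~v3) — ~v3 is true.
  8. (v6 \/ v5) — v6 is true.
  9. (v4 \/ v5 \/ v3) — v4 is true.
  10. (v5 \/ v8) — v8 is true.
  11. (v6 \/ ~v5 \/ ~v8) — ~v5 is true.
  12. (v7 \/ v3) — v7 is true.
  13. (v6 \/ ~v2 \/ ~v5) — ~v5 is true.
  14. (~v7 \/ v4 \/ ~v2) — v4 is true.
  15. (v8 \/ ~v5) — v8 is true.
  16. (~v4 \/ v8 \/ ~v7) — v8 is true.
  17. (v8 \/ ~v3 \/ v1) — v8 is true.
  18. (v7 \/ v8 \/ ~v3) — v8 is true.
  19. (~v1 \/ v5 \/ v2) — v2 is true.
  20. (~v3 \/ ~v7 \/ v6) — ~v3 is true.
  21. (v6 \/ ~v8) — v6 is true.
  22. (v8 \/ v7 \/ v1) — v8 is true.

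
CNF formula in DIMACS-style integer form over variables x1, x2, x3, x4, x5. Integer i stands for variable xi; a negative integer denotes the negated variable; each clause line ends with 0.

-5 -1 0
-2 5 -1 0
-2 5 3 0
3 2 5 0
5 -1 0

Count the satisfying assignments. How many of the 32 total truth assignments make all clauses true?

Case analysis on x5 and x1:
  x5=T, x1=T: a clause becomes empty — 0.
  x5=T, x1=F: x2, x3, x4 free → 2^3 = 8.
  x5=F, x1=T: a clause becomes empty — 0.
  x5=F, x1=F: remaining (x2,x3,x4) ∈ {(F,T,F); (F,T,T); (T,T,F); (T,T,T)} — 4.
Total: 0 + 8 + 0 + 4 = 12.

12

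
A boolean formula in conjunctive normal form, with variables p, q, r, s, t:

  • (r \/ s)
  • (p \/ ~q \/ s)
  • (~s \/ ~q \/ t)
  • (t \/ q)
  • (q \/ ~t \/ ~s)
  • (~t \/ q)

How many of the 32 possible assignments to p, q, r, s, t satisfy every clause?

6

Satisfying assignments:
  p=0 q=1 r=0 s=1 t=1
  p=0 q=1 r=1 s=1 t=1
  p=1 q=1 r=0 s=1 t=1
  p=1 q=1 r=1 s=0 t=0
  p=1 q=1 r=1 s=0 t=1
  p=1 q=1 r=1 s=1 t=1
That's 6 in total.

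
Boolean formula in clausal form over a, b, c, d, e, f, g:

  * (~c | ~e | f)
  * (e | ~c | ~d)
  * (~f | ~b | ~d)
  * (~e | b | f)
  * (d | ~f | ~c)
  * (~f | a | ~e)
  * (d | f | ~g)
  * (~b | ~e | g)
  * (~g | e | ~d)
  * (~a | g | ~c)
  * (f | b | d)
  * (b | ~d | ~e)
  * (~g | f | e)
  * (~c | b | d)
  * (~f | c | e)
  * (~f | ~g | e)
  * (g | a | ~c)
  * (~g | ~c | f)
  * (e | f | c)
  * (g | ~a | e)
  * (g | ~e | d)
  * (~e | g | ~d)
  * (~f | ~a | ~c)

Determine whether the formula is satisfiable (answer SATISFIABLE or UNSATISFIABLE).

SATISFIABLE

Set a = False and propagate.
The remaining clauses are satisfied by b = True, c = False, d = True, e = True, f = False, g = True.
Every clause has at least one true literal under this assignment.
So a=False, b=True, c=False, d=True, e=True, f=False, g=True is a satisfying assignment.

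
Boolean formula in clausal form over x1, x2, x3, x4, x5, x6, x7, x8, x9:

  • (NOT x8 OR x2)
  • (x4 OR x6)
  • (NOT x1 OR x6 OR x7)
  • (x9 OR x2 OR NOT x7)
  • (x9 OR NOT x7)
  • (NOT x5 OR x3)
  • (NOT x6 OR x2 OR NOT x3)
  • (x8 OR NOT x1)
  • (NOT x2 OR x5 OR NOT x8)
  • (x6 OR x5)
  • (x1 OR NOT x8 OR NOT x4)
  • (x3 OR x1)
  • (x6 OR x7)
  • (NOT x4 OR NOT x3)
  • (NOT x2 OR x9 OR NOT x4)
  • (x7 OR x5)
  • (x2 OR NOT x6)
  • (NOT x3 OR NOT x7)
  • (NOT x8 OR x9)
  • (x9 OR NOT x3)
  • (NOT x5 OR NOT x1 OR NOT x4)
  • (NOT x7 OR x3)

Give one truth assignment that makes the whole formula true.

x9 occurs only positively in the remaining clauses — set x9 = True.
Branch on x1: take x1 = False.
  then x3 is forced to True.
  then x4 is forced to False.
  then x6 is forced to True.
  then x2 is forced to True.
  then x7 is forced to False.
  then x5 is forced to True.
x8 is now unconstrained; take x8 = False.

x1=False  x2=True  x3=True  x4=False  x5=True  x6=True  x7=False  x8=False  x9=True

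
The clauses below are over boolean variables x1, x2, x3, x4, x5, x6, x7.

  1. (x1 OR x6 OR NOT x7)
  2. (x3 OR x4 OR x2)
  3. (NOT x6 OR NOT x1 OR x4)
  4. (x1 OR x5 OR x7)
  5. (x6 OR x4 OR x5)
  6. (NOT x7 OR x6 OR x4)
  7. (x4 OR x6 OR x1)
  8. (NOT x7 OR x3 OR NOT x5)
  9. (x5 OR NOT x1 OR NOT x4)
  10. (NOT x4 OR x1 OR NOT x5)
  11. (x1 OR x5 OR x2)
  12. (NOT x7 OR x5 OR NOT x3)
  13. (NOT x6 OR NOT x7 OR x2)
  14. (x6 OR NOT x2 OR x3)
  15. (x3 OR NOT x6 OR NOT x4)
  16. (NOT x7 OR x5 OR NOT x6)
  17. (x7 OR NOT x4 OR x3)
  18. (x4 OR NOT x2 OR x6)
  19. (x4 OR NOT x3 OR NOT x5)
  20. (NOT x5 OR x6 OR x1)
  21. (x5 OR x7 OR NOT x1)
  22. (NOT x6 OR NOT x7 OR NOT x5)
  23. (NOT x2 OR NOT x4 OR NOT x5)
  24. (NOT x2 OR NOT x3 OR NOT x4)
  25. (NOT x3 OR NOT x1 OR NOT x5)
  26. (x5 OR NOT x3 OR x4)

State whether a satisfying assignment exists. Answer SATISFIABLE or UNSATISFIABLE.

Try x1 = False.
For the remaining variables, x2 = True, x3 = False, x4 = False, x5 = True, x6 = True, x7 = False works.
So x1=False, x2=True, x3=False, x4=False, x5=True, x6=True, x7=False is a satisfying assignment.

SATISFIABLE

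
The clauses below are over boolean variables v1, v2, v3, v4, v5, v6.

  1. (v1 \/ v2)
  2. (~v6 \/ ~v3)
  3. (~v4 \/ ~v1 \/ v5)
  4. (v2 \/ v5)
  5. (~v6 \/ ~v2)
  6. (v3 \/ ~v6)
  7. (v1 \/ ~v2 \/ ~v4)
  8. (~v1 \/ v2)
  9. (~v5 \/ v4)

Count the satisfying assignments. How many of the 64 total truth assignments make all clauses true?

Satisfying assignments:
  v1=F v2=T v3=F v4=F v5=F v6=F
  v1=F v2=T v3=T v4=F v5=F v6=F
  v1=T v2=T v3=F v4=F v5=F v6=F
  v1=T v2=T v3=F v4=T v5=T v6=F
  v1=T v2=T v3=T v4=F v5=F v6=F
  v1=T v2=T v3=T v4=T v5=T v6=F
That's 6 in total.

6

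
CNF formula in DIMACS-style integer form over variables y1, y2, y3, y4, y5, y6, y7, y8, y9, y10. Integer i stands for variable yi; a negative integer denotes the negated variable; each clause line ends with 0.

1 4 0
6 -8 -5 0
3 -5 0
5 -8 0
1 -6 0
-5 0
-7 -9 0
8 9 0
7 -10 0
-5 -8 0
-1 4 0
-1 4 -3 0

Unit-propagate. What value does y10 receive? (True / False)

Unit clause (~y5) sets y5 = False.
In (~y8 \/ y5), y5 is now false; ~y8 must hold, so y8 = False.
In (y8 \/ y9), y8 is now false; y9 must hold, so y9 = True.
In (~y9 \/ ~y7), ~y9 is now false; ~y7 must hold, so y7 = False.
(y7 \/ ~y10): since y7 = False, the clause reduces to (~y10). y10 = False.

False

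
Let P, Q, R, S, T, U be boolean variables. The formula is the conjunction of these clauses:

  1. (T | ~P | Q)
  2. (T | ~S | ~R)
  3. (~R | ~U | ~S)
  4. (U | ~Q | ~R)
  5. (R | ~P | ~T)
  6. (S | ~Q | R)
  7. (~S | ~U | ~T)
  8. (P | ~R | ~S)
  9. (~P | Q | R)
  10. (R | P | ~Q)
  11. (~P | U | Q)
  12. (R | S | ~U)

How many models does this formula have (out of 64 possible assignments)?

Case analysis on R and P:
  R=1, P=1: remaining (Q,S,T,U) ∈ {(0,0,1,1); (1,0,0,1); (1,0,1,1)} — 3.
  R=1, P=0: T free; 3 ways for (Q,S,U) × 2^1 = 6.
  R=0, P=1: remaining (Q,S,T,U) ∈ {(1,1,0,0); (1,1,0,1)} — 2.
  R=0, P=0: 5 of the 16 assignments to (Q,S,T,U) work.
Total: 3 + 6 + 2 + 5 = 16.

16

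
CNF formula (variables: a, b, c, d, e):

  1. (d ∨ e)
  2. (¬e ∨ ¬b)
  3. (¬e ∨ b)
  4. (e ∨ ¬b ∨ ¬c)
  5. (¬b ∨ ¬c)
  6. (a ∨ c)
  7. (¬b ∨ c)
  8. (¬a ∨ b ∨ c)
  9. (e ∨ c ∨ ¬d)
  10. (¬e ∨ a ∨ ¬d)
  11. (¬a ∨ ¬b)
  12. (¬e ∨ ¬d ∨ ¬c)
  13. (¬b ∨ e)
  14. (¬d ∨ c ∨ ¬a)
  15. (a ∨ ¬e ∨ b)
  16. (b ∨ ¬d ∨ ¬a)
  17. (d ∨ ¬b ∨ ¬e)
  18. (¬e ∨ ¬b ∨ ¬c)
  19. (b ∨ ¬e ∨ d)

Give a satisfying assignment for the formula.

a=False, b=False, c=True, d=True, e=False

Try a = False.
  then c is forced to True.
  then b is forced to False.
  then e is forced to False.
  then d is forced to True.
Every clause has at least one true literal under this assignment.
Check each clause:
  1. (e ∨ d) — d is true.
  2. (¬e ∨ ¬b) — ¬e is true.
  3. (¬e ∨ b) — ¬e is true.
  4. (¬c ∨ e ∨ ¬b) — ¬b is true.
  5. (¬b ∨ ¬c) — ¬b is true.
  6. (a ∨ c) — c is true.
  7. (c ∨ ¬b) — c is true.
  8. (b ∨ ¬a ∨ c) — c is true.
  9. (e ∨ ¬d ∨ c) — c is true.
  10. (¬d ∨ a ∨ ¬e) — ¬e is true.
  11. (¬b ∨ ¬a) — ¬b is true.
  12. (¬d ∨ ¬c ∨ ¬e) — ¬e is true.
  13. (¬b ∨ e) — ¬b is true.
  14. (¬d ∨ c ∨ ¬a) — c is true.
  15. (a ∨ ¬e ∨ b) — ¬e is true.
  16. (b ∨ ¬a ∨ ¬d) — ¬a is true.
  17. (¬e ∨ d ∨ ¬b) — ¬e is true.
  18. (¬c ∨ ¬b ∨ ¬e) — ¬e is true.
  19. (¬e ∨ b ∨ d) — ¬e is true.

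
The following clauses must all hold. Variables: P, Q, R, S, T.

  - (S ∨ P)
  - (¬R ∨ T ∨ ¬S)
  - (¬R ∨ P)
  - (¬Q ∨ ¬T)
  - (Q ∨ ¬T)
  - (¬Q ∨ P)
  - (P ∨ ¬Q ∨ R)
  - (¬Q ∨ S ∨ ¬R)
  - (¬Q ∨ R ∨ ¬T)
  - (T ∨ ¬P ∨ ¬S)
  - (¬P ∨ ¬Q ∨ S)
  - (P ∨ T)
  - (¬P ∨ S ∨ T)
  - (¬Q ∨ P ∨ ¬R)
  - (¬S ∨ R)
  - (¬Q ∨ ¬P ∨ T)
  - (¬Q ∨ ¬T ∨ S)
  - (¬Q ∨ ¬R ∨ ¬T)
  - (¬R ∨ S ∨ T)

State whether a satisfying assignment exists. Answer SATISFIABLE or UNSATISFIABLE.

Q = True:
  propagation gives T=False, P=True; an empty clause results — contradiction.
Q = False:
  propagation gives T=False, P=True, S=False; an empty clause results — contradiction.
Every branch closes, so no satisfying assignment exists.

UNSATISFIABLE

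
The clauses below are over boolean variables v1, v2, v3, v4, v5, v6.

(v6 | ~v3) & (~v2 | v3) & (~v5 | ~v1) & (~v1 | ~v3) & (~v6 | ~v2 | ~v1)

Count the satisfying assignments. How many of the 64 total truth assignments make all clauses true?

Split on v1, then v3.
  v1=T, v3=T: a clause becomes empty — 0.
  v1=T, v3=F: remaining (v2,v4,v5,v6) ∈ {(F,F,F,F); (F,F,F,T); (F,T,F,F); (F,T,F,T)} — 4.
  v1=F, v3=T: forces v6=T; v2, v4, v5 free → 2^3 = 8.
  v1=F, v3=F: forces v2=F; v4, v5, v6 free → 2^3 = 8.
Total: 0 + 4 + 8 + 8 = 20.

20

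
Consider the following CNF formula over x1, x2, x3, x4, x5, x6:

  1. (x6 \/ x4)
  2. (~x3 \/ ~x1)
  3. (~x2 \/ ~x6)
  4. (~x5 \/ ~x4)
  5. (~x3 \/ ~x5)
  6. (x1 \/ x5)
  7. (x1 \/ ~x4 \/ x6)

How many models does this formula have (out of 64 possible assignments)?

Satisfying assignments:
  x1=F x2=F x3=F x4=F x5=T x6=T
  x1=T x2=F x3=F x4=F x5=F x6=T
  x1=T x2=F x3=F x4=F x5=T x6=T
  x1=T x2=F x3=F x4=T x5=F x6=F
  x1=T x2=F x3=F x4=T x5=F x6=T
  x1=T x2=T x3=F x4=T x5=F x6=F
That's 6 in total.

6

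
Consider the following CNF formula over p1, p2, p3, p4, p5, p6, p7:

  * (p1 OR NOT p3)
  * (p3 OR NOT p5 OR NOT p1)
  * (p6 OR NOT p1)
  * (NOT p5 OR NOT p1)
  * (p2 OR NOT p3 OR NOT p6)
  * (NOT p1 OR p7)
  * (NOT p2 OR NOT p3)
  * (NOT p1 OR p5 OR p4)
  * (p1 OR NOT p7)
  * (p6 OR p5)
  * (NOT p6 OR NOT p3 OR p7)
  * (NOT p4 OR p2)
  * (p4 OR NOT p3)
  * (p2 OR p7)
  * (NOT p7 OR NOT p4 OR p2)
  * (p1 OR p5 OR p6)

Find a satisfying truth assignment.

p1=F, p2=T, p3=F, p4=T, p5=F, p6=T, p7=F

Branch on p1: take p1 = False.
  then p3 is forced to False.
  then p7 is forced to False.
  then p2 is forced to True.
Try p5 = False.
  then p6 is forced to True.
p4 is now unconstrained; take p4 = True.
Every clause has at least one true literal under this assignment.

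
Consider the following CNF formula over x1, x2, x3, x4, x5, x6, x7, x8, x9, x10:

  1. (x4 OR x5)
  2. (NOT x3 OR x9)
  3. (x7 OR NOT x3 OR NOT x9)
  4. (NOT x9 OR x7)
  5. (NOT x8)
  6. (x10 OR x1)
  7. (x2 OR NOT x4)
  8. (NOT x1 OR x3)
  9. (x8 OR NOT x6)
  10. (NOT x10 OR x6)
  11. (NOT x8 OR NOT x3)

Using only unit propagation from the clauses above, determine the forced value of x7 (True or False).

(NOT x8) is a unit clause: x8 = False.
From (NOT x6 OR x8) and x8 = False: x6 = False.
From (x6 OR NOT x10) and x6 = False: x10 = False.
From (x1 OR x10) and x10 = False: x1 = True.
(x3 OR NOT x1) with x1 = True leaves only x3, so x3 = True.
(x9 OR NOT x3): since x3 = True, the clause reduces to (x9). x9 = True.
In (x7 OR NOT x3 OR NOT x9), NOT x9, NOT x3 are now false; x7 must hold, so x7 = True.

True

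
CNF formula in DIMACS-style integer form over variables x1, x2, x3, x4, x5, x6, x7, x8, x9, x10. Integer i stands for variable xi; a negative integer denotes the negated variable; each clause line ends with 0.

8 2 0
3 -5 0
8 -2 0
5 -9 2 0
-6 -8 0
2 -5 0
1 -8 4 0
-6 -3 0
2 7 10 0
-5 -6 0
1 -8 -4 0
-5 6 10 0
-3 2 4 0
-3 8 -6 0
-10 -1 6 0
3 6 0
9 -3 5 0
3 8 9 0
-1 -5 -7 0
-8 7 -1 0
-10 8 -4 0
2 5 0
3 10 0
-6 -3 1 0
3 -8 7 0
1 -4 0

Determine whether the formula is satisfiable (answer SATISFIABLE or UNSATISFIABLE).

SATISFIABLE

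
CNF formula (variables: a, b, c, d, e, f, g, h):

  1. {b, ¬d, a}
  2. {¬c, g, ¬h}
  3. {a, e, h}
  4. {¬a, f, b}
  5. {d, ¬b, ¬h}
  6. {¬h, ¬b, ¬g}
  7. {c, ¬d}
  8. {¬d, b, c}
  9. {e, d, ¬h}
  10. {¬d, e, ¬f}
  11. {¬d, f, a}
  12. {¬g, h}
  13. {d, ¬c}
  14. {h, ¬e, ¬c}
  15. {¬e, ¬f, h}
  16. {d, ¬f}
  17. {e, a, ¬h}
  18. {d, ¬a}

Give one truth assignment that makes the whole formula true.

a = T, b = T, c = T, d = T, e = F, f = F, g = F, h = F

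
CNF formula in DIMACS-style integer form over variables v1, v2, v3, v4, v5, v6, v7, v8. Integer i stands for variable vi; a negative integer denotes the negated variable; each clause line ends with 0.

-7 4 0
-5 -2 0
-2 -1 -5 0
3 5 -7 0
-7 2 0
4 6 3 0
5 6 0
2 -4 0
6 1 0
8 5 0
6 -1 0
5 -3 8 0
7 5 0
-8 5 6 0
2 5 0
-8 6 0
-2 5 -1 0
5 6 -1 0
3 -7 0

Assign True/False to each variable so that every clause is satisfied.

v1=F, v2=F, v3=T, v4=F, v5=T, v6=T, v7=F, v8=T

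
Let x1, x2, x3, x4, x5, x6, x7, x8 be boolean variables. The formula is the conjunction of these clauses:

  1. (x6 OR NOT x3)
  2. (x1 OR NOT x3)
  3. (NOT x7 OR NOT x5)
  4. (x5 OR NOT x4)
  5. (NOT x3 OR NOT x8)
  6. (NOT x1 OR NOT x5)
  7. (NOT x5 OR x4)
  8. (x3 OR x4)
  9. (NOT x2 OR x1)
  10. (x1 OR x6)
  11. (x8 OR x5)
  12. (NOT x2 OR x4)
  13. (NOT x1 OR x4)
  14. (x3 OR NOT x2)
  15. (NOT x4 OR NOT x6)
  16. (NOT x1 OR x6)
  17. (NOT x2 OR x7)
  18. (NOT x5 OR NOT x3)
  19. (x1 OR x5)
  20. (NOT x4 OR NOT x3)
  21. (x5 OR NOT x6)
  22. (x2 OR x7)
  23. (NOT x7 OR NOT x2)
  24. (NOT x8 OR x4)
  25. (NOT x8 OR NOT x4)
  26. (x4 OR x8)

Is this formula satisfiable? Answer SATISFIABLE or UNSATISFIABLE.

x4 = True:
  propagation gives x5=True, x7=False, x1=False, x3=False; an empty clause results — contradiction.
x4 = False:
  propagation gives x5=False, x3=True, x6=True; an empty clause results — contradiction.
Every branch closes, so no satisfying assignment exists.

UNSATISFIABLE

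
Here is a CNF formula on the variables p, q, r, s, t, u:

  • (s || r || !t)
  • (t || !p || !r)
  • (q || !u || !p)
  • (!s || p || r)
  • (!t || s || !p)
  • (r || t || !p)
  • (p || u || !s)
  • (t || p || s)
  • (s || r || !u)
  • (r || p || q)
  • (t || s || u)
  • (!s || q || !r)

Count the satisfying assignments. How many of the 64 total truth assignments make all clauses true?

11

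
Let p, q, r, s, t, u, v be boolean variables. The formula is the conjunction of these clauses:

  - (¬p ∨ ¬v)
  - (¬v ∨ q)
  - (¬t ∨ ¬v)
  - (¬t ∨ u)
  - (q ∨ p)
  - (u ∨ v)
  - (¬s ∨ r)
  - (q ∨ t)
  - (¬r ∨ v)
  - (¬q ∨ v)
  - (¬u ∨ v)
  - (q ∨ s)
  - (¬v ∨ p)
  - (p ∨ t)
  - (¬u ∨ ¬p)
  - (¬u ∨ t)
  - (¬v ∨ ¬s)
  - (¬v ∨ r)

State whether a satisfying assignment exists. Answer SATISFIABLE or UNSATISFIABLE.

UNSATISFIABLE

v = True:
  propagation gives p=False; an empty clause results — contradiction.
v = False:
  propagation gives u=True; an empty clause results — contradiction.
Every branch closes, so no satisfying assignment exists.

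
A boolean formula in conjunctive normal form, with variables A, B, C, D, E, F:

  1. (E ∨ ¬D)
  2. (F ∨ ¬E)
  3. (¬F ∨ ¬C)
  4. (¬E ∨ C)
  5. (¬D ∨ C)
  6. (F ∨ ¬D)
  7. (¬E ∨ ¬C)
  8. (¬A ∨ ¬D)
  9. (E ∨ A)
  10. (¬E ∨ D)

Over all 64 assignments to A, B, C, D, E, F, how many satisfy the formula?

Satisfying assignments:
  A=1 B=0 C=0 D=0 E=0 F=0
  A=1 B=0 C=0 D=0 E=0 F=1
  A=1 B=0 C=1 D=0 E=0 F=0
  A=1 B=1 C=0 D=0 E=0 F=0
  A=1 B=1 C=0 D=0 E=0 F=1
  A=1 B=1 C=1 D=0 E=0 F=0
That's 6 in total.

6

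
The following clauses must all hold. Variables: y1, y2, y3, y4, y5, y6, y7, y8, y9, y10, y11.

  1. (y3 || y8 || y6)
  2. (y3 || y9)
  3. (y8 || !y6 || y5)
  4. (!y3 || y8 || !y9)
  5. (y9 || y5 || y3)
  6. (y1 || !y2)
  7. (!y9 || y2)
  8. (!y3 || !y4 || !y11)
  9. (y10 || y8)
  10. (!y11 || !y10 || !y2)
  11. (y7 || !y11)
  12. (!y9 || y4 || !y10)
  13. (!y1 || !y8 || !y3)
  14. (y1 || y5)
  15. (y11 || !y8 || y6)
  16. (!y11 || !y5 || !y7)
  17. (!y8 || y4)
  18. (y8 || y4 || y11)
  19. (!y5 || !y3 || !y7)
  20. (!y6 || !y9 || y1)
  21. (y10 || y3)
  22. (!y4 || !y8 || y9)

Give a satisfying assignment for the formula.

y1=1  y2=1  y3=0  y4=1  y5=1  y6=1  y7=1  y8=0  y9=1  y10=1  y11=0

Check each clause:
  1. (y3 || y6 || y8) — y6 is true.
  2. (y3 || y9) — y9 is true.
  3. (!y6 || y5 || y8) — y5 is true.
  4. (!y9 || y8 || !y3) — !y3 is true.
  5. (y5 || y3 || y9) — y9 is true.
  6. (!y2 || y1) — y1 is true.
  7. (!y9 || y2) — y2 is true.
  8. (!y4 || !y3 || !y11) — !y3 is true.
  9. (y8 || y10) — y10 is true.
  10. (!y10 || !y2 || !y11) — !y11 is true.
  11. (!y11 || y7) — !y11 is true.
  12. (!y9 || !y10 || y4) — y4 is true.
  13. (!y3 || !y1 || !y8) — !y8 is true.
  14. (y5 || y1) — y1 is true.
  15. (y6 || !y8 || y11) — !y8 is true.
  16. (!y7 || !y5 || !y11) — !y11 is true.
  17. (!y8 || y4) — !y8 is true.
  18. (y11 || y4 || y8) — y4 is true.
  19. (!y3 || !y5 || !y7) — !y3 is true.
  20. (!y6 || !y9 || y1) — y1 is true.
  21. (y3 || y10) — y10 is true.
  22. (y9 || !y4 || !y8) — !y8 is true.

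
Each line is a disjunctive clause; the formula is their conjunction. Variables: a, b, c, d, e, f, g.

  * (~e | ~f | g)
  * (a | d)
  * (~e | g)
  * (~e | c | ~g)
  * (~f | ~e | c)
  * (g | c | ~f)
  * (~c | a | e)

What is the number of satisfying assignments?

46

Case analysis on e and c:
  e=T, c=T: b, f free; 3 ways for (a,d,g) × 2^2 = 12.
  e=T, c=F: a clause becomes empty — 0.
  e=F, c=T: forces a=T; b, d, f, g free → 2^4 = 16.
  e=F, c=F: b free; 9 ways for (a,d,f,g) × 2^1 = 18.
Total: 12 + 0 + 16 + 18 = 46.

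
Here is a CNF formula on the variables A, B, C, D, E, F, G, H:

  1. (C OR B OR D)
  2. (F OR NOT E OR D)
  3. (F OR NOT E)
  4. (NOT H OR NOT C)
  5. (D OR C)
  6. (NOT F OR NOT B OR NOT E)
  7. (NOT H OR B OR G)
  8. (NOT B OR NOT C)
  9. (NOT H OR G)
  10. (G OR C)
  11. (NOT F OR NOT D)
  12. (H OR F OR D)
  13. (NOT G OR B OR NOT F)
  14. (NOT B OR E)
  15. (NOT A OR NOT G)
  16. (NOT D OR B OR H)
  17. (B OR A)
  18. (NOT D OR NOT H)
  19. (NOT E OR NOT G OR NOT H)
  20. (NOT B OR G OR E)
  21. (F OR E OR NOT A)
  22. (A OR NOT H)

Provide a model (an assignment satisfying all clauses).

A = T  B = F  C = T  D = F  E = T  F = T  G = F  H = F

Check each clause:
  1. (D OR B OR C) — C is true.
  2. (NOT E OR D OR F) — F is true.
  3. (NOT E OR F) — F is true.
  4. (NOT H OR NOT C) — NOT H is true.
  5. (C OR D) — C is true.
  6. (NOT F OR NOT E OR NOT B) — NOT B is true.
  7. (B OR G OR NOT H) — NOT H is true.
  8. (NOT C OR NOT B) — NOT B is true.
  9. (NOT H OR G) — NOT H is true.
  10. (C OR G) — C is true.
  11. (NOT D OR NOT F) — NOT D is true.
  12. (H OR F OR D) — F is true.
  13. (B OR NOT F OR NOT G) — NOT G is true.
  14. (E OR NOT B) — E is true.
  15. (NOT A OR NOT G) — NOT G is true.
  16. (H OR B OR NOT D) — NOT D is true.
  17. (A OR B) — A is true.
  18. (NOT D OR NOT H) — NOT H is true.
  19. (NOT E OR NOT G OR NOT H) — NOT H is true.
  20. (E OR NOT B OR G) — E is true.
  21. (F OR NOT A OR E) — E is true.
  22. (A OR NOT H) — NOT H is true.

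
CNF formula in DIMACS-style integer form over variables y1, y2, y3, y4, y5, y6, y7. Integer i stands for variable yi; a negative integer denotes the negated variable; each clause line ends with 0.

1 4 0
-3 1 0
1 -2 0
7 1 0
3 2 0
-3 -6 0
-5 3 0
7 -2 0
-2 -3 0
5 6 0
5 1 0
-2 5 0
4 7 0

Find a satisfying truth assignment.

y1=1  y2=0  y3=1  y4=1  y5=1  y6=0  y7=1

y1 occurs only positively in the remaining clauses — set y1 = True.
y4 occurs only positively in the remaining clauses — set y4 = True.
Try y2 = False.
  then y3 is forced to True.
  then y6 is forced to False.
  then y5 is forced to True.
y7 is now unconstrained; take y7 = True.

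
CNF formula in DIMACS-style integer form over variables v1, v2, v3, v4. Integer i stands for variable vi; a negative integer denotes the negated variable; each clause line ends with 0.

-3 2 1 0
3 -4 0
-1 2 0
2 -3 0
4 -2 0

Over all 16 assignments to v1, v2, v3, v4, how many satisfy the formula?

3

Satisfying assignments:
  v1=0 v2=0 v3=0 v4=0
  v1=0 v2=1 v3=1 v4=1
  v1=1 v2=1 v3=1 v4=1
That's 3 in total.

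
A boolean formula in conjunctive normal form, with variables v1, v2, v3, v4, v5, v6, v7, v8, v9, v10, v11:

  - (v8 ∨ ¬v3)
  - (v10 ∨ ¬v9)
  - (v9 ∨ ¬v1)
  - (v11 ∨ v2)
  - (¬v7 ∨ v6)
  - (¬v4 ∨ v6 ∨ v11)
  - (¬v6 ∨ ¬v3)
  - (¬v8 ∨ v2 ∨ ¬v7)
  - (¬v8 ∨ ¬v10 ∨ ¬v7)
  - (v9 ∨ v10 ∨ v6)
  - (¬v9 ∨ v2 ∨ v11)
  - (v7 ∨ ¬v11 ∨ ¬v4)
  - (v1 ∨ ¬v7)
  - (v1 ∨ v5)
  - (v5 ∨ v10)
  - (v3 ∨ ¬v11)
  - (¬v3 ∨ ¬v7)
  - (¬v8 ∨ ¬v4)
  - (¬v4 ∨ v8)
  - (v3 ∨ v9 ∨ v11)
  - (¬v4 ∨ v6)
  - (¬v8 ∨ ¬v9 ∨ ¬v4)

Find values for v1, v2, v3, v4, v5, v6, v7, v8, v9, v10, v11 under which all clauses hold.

Pure literal: v2 appears only positively; assign v2 = True.
Pure literal: v4 appears only negated; assign v4 = False.
Branch on v1: take v1 = True.
  then v9 is forced to True.
  then v10 is forced to True.
Branch on v3: take v3 = False.
  then v11 is forced to False.
The remaining clauses are satisfied by v5 = False, v6 = True, v7 = True, v8 = False.

v1=True, v2=True, v3=False, v4=False, v5=False, v6=True, v7=True, v8=False, v9=True, v10=True, v11=False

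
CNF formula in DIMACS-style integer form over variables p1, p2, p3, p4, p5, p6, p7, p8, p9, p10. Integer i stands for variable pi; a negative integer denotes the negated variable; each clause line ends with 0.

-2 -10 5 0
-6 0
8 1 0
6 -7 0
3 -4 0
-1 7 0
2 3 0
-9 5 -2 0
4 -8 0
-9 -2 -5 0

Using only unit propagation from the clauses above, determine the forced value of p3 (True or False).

True

Unit clause (¬p6) sets p6 = False.
(¬p7 ∨ p6): since p6 = False, the clause reduces to (¬p7). p7 = False.
(¬p1 ∨ p7): since p7 = False, the clause reduces to (¬p1). p1 = False.
(p8 ∨ p1): since p1 = False, the clause reduces to (p8). p8 = True.
In (p4 ∨ ¬p8), ¬p8 is now false; p4 must hold, so p4 = True.
(p3 ∨ ¬p4) with p4 = True leaves only p3, so p3 = True.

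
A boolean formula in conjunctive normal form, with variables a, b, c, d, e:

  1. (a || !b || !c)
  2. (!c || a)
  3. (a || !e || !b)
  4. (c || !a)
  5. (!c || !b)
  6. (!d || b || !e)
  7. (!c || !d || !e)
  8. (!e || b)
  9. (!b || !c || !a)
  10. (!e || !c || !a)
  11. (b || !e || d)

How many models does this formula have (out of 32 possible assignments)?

6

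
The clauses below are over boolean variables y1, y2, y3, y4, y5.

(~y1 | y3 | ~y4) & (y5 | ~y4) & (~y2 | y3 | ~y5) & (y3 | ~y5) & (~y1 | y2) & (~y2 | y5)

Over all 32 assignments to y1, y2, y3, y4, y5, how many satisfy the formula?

Case analysis on y5 and y2:
  y5=1, y2=1: remaining (y1,y3,y4) ∈ {(0,1,0); (0,1,1); (1,1,0); (1,1,1)} — 4.
  y5=1, y2=0: remaining (y1,y3,y4) ∈ {(0,1,0); (0,1,1)} — 2.
  y5=0, y2=1: a clause becomes empty — 0.
  y5=0, y2=0: remaining (y1,y3,y4) ∈ {(0,0,0); (0,1,0)} — 2.
Total: 4 + 2 + 0 + 2 = 8.

8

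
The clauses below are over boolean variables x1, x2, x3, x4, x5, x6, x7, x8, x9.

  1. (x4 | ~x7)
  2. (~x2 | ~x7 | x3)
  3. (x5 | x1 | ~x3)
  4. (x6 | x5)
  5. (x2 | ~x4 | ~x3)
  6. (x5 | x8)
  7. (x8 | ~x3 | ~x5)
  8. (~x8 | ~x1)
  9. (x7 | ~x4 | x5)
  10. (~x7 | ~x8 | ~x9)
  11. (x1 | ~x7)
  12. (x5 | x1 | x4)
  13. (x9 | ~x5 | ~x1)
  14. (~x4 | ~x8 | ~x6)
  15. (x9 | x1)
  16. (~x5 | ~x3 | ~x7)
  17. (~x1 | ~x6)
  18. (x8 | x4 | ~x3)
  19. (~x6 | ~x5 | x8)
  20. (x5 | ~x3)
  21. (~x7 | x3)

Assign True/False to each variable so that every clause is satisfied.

x1 = F  x2 = T  x3 = T  x4 = T  x5 = T  x6 = F  x7 = F  x8 = T  x9 = T

Set x1 = False and propagate.
  then x7 is forced to False.
  then x9 is forced to True.
Branch on x2: take x2 = True.
Set x3 = True and propagate.
  then x5 is forced to True.
  then x8 is forced to True.
The remaining clauses are satisfied by x4 = True, x6 = False.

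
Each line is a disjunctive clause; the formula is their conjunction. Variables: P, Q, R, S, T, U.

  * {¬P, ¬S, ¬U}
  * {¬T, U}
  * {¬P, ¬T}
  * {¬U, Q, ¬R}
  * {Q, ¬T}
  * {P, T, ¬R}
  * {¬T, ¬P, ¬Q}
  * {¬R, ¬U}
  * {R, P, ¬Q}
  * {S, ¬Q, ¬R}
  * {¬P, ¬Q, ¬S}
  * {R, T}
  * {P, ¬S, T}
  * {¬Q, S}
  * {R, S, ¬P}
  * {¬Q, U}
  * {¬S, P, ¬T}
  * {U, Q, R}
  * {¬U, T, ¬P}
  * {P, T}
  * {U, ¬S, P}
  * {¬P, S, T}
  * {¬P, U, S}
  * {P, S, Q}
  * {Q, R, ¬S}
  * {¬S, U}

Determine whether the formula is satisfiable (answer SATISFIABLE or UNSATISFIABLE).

UNSATISFIABLE

P = True:
  propagation gives T=False, R=True, U=False, Q=False; an empty clause results — contradiction.
P = False:
  propagation gives T=True, U=True, Q=True, R=False; an empty clause results — contradiction.
Every branch closes, so no satisfying assignment exists.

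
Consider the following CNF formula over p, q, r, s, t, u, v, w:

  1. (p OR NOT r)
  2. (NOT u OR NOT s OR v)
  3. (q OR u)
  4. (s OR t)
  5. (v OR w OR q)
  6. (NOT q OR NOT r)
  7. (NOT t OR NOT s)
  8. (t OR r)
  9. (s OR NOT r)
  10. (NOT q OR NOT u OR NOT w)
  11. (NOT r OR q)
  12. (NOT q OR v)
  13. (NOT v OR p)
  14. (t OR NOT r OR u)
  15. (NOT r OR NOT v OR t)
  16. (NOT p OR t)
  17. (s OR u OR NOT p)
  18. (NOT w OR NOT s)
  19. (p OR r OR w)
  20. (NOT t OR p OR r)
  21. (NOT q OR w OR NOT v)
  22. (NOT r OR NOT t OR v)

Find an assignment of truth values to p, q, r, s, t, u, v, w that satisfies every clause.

p=T, q=F, r=F, s=F, t=T, u=T, v=T, w=T

Check each clause:
  1. (p OR NOT r) — p is true.
  2. (NOT s OR v OR NOT u) — NOT s is true.
  3. (u OR q) — u is true.
  4. (s OR t) — t is true.
  5. (v OR q OR w) — w is true.
  6. (NOT r OR NOT q) — NOT r is true.
  7. (NOT t OR NOT s) — NOT s is true.
  8. (t OR r) — t is true.
  9. (NOT r OR s) — NOT r is true.
  10. (NOT u OR NOT q OR NOT w) — NOT q is true.
  11. (q OR NOT r) — NOT r is true.
  12. (v OR NOT q) — NOT q is true.
  13. (p OR NOT v) — p is true.
  14. (t OR NOT r OR u) — t is true.
  15. (t OR NOT v OR NOT r) — NOT r is true.
  16. (t OR NOT p) — t is true.
  17. (NOT p OR u OR s) — u is true.
  18. (NOT s OR NOT w) — NOT s is true.
  19. (w OR p OR r) — w is true.
  20. (p OR r OR NOT t) — p is true.
  21. (w OR NOT v OR NOT q) — w is true.
  22. (v OR NOT t OR NOT r) — NOT r is true.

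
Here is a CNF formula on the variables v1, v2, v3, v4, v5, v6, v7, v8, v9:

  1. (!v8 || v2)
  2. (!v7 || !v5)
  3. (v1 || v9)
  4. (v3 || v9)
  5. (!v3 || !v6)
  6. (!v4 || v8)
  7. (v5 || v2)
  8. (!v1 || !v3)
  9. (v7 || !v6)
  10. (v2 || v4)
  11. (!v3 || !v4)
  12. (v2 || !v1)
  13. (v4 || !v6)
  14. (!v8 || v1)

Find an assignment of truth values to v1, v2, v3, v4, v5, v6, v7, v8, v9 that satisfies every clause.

v1=T  v2=T  v3=F  v4=T  v5=F  v6=T  v7=T  v8=T  v9=T

Pure literal: v2 appears only positively; assign v2 = True.
Pure literal: v9 appears only positively; assign v9 = True.
Branch on v1: take v1 = True.
  then v3 is forced to False.
Branch on v4: take v4 = True.
  then v8 is forced to True.
For the remaining variables, v5 = False, v6 = True, v7 = True works.
Every clause has at least one true literal under this assignment.
Check each clause:
  1. (v2 || !v8) — v2 is true.
  2. (!v7 || !v5) — !v5 is true.
  3. (v1 || v9) — v1 is true.
  4. (v3 || v9) — v9 is true.
  5. (!v6 || !v3) — !v3 is true.
  6. (v8 || !v4) — v8 is true.
  7. (v5 || v2) — v2 is true.
  8. (!v1 || !v3) — !v3 is true.
  9. (v7 || !v6) — v7 is true.
  10. (v2 || v4) — v2 is true.
  11. (!v4 || !v3) — !v3 is true.
  12. (!v1 || v2) — v2 is true.
  13. (v4 || !v6) — v4 is true.
  14. (!v8 || v1) — v1 is true.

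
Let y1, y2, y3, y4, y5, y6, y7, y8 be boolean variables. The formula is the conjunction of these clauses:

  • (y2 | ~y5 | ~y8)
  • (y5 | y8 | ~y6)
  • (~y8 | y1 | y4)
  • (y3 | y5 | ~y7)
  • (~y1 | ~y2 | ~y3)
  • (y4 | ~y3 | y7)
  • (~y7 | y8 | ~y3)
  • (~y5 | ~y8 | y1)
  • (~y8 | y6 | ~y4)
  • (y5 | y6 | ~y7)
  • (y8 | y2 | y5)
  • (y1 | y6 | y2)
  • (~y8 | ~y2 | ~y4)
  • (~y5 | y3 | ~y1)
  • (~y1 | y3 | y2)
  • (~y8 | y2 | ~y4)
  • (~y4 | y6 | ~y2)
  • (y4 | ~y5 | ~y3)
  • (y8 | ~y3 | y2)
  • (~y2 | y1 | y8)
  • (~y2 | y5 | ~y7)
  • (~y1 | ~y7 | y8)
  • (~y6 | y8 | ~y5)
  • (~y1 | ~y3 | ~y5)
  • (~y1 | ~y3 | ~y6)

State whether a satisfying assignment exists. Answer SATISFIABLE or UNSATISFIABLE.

Branch on y1: take y1 = True.
Set y2 = True and propagate.
  then y3 is forced to False.
  then y5 is forced to False.
  then y7 is forced to False.
Set y4 = False and propagate.
The remaining clauses are satisfied by y6 = False, y8 = False.
So y1=T, y2=T, y3=F, y4=F, y5=F, y6=F, y7=F, y8=F is a satisfying assignment.

SATISFIABLE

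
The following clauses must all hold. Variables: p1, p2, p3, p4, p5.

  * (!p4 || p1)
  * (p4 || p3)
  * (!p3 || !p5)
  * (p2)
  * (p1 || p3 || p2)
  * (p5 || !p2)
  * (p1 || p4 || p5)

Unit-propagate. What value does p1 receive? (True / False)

True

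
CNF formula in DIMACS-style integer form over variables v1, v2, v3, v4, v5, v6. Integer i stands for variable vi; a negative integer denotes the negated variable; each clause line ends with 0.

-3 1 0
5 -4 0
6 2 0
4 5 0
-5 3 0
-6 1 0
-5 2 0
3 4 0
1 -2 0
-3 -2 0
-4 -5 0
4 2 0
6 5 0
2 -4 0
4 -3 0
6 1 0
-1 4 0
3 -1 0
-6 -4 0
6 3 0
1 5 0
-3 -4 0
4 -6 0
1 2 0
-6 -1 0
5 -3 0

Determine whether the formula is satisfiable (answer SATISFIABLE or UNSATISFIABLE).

v4 = True:
  propagation gives v5=True; an empty clause results — contradiction.
v4 = False:
  propagation gives v5=True, v3=True; an empty clause results — contradiction.
Every branch closes, so no satisfying assignment exists.

UNSATISFIABLE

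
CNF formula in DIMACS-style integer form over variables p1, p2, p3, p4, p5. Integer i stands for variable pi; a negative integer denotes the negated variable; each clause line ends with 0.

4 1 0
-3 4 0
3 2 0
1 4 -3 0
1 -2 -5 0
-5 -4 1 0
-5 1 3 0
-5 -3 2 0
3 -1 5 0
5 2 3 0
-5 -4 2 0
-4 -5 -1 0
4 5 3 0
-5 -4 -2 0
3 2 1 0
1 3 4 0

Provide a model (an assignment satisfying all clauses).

Set p1 = False and propagate.
  then p4 is forced to True.
  then p5 is forced to False.
Branch on p2: take p2 = True.
p3 is now unconstrained; take p3 = True.

p1 = False  p2 = True  p3 = True  p4 = True  p5 = False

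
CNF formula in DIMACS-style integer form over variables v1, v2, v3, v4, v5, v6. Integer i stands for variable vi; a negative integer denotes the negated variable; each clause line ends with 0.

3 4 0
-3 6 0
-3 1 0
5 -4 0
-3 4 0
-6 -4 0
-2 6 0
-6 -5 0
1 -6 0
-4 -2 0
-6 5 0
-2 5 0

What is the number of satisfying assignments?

2

Satisfying assignments:
  v1=F v2=F v3=F v4=T v5=T v6=F
  v1=T v2=F v3=F v4=T v5=T v6=F
Count: 2.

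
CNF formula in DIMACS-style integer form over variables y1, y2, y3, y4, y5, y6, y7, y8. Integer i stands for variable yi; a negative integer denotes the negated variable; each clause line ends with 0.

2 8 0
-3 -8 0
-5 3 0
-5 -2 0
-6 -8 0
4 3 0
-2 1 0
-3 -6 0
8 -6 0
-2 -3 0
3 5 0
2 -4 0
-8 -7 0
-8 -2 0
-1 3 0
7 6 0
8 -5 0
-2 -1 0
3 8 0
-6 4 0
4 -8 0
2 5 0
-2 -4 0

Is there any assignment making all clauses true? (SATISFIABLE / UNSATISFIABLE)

UNSATISFIABLE

y2 = True:
  propagation gives y5=False, y1=True; an empty clause results — contradiction.
y2 = False:
  propagation gives y8=True, y3=False, y5=False; an empty clause results — contradiction.
Every branch closes, so no satisfying assignment exists.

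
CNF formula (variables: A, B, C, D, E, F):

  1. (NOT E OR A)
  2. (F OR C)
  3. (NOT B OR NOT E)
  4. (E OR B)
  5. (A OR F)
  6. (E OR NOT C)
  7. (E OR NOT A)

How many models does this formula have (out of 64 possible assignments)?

The models are:
  A=F B=T C=F D=F E=F F=T
  A=F B=T C=F D=T E=F F=T
  A=T B=F C=F D=F E=T F=T
  A=T B=F C=F D=T E=T F=T
  A=T B=F C=T D=F E=T F=F
  A=T B=F C=T D=F E=T F=T
  A=T B=F C=T D=T E=T F=F
  A=T B=F C=T D=T E=T F=T
That's 8 in total.

8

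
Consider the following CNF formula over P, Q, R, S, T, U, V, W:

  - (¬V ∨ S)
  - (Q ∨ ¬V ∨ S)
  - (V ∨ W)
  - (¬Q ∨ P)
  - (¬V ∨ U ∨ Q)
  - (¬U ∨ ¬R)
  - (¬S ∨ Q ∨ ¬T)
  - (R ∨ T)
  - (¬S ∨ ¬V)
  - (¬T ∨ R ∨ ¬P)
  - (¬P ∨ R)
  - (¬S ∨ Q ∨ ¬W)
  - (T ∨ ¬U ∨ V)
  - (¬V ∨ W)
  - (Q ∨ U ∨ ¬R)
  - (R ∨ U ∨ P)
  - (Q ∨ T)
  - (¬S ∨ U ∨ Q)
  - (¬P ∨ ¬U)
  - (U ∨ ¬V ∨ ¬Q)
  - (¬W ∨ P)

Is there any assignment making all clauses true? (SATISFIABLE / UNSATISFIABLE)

SATISFIABLE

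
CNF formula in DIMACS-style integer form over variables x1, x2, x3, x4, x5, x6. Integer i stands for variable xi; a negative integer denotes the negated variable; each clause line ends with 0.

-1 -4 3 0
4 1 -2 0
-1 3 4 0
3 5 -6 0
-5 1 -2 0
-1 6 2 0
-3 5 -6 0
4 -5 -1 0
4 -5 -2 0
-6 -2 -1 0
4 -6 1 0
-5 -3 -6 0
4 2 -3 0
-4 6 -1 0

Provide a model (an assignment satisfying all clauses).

x1=F, x2=F, x3=F, x4=T, x5=T, x6=F

Try x1 = False.
For the remaining variables, x2 = False, x3 = False, x4 = True, x5 = True, x6 = False works.
Check each clause:
  1. (x3 \/ ~x4 \/ ~x1) — ~x1 is true.
  2. (x4 \/ ~x2 \/ x1) — x4 is true.
  3. (x4 \/ ~x1 \/ x3) — x4 is true.
  4. (~x6 \/ x5 \/ x3) — ~x6 is true.
  5. (~x5 \/ ~x2 \/ x1) — ~x2 is true.
  6. (x6 \/ ~x1 \/ x2) — ~x1 is true.
  7. (~x6 \/ ~x3 \/ x5) — ~x3 is true.
  8. (x4 \/ ~x1 \/ ~x5) — x4 is true.
  9. (~x5 \/ x4 \/ ~x2) — x4 is true.
  10. (~x2 \/ ~x6 \/ ~x1) — ~x6 is true.
  11. (~x6 \/ x4 \/ x1) — ~x6 is true.
  12. (~x6 \/ ~x5 \/ ~x3) — ~x6 is true.
  13. (x2 \/ ~x3 \/ x4) — x4 is true.
  14. (x6 \/ ~x4 \/ ~x1) — ~x1 is true.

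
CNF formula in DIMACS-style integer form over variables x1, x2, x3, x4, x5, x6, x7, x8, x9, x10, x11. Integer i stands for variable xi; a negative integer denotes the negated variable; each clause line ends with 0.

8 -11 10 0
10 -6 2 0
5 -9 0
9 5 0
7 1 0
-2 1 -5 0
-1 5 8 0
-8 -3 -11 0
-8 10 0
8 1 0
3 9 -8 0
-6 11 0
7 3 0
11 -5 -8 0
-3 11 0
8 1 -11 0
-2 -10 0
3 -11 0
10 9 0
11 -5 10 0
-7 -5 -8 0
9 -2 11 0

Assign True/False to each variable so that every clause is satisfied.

x1=True, x2=False, x3=True, x4=False, x5=True, x6=True, x7=True, x8=False, x9=True, x10=True, x11=True

Check each clause:
  1. (x8 OR x10 OR NOT x11) — x10 is true.
  2. (x10 OR NOT x6 OR x2) — x10 is true.
  3. (NOT x9 OR x5) — x5 is true.
  4. (x5 OR x9) — x9 is true.
  5. (x7 OR x1) — x1 is true.
  6. (NOT x5 OR x1 OR NOT x2) — x1 is true.
  7. (NOT x1 OR x8 OR x5) — x5 is true.
  8. (NOT x3 OR NOT x8 OR NOT x11) — NOT x8 is true.
  9. (NOT x8 OR x10) — NOT x8 is true.
  10. (x8 OR x1) — x1 is true.
  11. (x3 OR x9 OR NOT x8) — NOT x8 is true.
  12. (NOT x6 OR x11) — x11 is true.
  13. (x7 OR x3) — x3 is true.
  14. (NOT x8 OR NOT x5 OR x11) — NOT x8 is true.
  15. (x11 OR NOT x3) — x11 is true.
  16. (x8 OR NOT x11 OR x1) — x1 is true.
  17. (NOT x2 OR NOT x10) — NOT x2 is true.
  18. (x3 OR NOT x11) — x3 is true.
  19. (x10 OR x9) — x9 is true.
  20. (x11 OR NOT x5 OR x10) — x11 is true.
  21. (NOT x8 OR NOT x5 OR NOT x7) — NOT x8 is true.
  22. (x9 OR x11 OR NOT x2) — x9 is true.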